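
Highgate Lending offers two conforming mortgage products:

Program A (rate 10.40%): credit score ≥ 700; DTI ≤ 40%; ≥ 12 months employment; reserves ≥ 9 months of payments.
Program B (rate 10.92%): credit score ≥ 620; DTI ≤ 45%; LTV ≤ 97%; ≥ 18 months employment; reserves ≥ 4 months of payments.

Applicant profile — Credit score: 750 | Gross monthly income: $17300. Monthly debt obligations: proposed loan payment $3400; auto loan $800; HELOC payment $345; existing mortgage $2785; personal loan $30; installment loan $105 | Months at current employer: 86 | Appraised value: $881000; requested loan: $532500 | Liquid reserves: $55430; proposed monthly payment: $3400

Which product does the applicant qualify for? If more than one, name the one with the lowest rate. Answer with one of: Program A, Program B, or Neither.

Total debts = (3,400 + 800 + 345 + 2,785 + 30 + 105) = 7,465; DTI = 7,465/17,300 = 43.2%.
LTV = 532,500/881,000 = 60.4%.
Reserves = 55,430/3,400 = 16.3 months.
Program A: score 750 ≥ 700; DTI 43.2% > 40%; employment 86 ≥ 12 mo; reserves 16.3 ≥ 9 mo → does not qualify.
Program B: score 750 ≥ 620; DTI 43.2% ≤ 45%; LTV 60.4% ≤ 97%; employment 86 ≥ 18 mo; reserves 16.3 ≥ 4 mo → qualifies.

Program B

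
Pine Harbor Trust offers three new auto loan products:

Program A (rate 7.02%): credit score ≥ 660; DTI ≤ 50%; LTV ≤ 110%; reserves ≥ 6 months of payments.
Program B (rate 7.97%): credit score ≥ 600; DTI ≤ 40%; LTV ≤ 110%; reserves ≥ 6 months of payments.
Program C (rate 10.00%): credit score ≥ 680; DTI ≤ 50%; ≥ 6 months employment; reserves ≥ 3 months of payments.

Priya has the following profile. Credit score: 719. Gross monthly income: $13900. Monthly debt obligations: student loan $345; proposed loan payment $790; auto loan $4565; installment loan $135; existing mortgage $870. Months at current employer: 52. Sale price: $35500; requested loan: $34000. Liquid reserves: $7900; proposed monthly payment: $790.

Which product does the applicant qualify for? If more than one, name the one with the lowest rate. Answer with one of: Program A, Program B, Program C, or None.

Program A

Total debts = (345 + 790 + 4,565 + 135 + 870) = 6,705; DTI = 6,705/13,900 = 48.2%.
LTV = 34,000/35,500 = 95.8%.
Reserves = 7,900/790 = 10.0 months.
Program A: score 719 ≥ 660; DTI 48.2% ≤ 50%; LTV 95.8% ≤ 110%; reserves 10.0 ≥ 6 mo → qualifies.
Program B: score 719 ≥ 600; DTI 48.2% > 40%; LTV 95.8% ≤ 110%; reserves 10.0 ≥ 6 mo → does not qualify.
Program C: score 719 ≥ 680; DTI 48.2% ≤ 50%; employment 52 ≥ 6 mo; reserves 10.0 ≥ 3 mo → qualifies.
Qualifying: Program A, Program C. Lowest rate is 7.02% → Program A.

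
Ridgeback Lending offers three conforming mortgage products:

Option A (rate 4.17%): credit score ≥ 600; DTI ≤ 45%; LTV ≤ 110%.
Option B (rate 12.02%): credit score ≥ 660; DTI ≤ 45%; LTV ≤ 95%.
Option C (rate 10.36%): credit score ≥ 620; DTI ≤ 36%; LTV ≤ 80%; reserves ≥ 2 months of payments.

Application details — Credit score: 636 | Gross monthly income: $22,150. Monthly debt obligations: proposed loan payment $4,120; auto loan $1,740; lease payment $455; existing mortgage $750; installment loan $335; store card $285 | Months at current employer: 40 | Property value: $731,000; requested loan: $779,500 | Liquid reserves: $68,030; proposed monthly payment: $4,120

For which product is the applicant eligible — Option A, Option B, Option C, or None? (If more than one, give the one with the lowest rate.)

Option A

Total debts = (4,120 + 1,740 + 455 + 750 + 335 + 285) = 7,685; DTI = 7,685/22,150 = 34.7%.
LTV = 779,500/731,000 = 106.6%.
Reserves = 68,030/4,120 = 16.5 months.
Option A: score 636 ≥ 600; DTI 34.7% ≤ 45%; LTV 106.6% ≤ 110% → qualifies.
Option B: score 636 < 660; DTI 34.7% ≤ 45%; LTV 106.6% > 95% → does not qualify.
Option C: score 636 ≥ 620; DTI 34.7% ≤ 36%; LTV 106.6% > 80%; reserves 16.5 ≥ 2 mo → does not qualify.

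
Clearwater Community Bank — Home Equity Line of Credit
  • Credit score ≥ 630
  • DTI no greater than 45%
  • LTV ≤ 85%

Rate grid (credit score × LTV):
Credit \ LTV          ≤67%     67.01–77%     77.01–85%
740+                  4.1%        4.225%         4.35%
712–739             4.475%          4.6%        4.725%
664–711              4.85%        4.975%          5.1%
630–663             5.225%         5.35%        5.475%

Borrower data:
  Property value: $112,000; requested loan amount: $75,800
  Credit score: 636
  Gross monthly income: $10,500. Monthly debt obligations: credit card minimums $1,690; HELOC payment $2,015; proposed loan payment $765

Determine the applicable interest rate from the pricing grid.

5.35%

Credit score 636 ≥ 630; Total monthly debts = (1,690 + 2,015 + 765) = 4,470. DTI: 4,470 ÷ 10,500 = 42.6%, within the 45% cap
LTV = 75,800/112,000 = 67.7% ≤ 85%
Credit 636 → row 630–663; LTV 67.7% → column 67.01–77%. Grid cell → 5.35%.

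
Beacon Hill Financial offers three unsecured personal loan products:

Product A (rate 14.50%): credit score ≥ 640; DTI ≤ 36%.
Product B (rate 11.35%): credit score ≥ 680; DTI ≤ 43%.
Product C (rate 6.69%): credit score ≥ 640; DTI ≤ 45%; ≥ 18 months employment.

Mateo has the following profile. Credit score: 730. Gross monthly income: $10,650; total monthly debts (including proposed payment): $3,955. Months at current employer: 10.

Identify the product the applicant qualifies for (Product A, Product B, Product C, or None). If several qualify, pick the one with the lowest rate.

DTI = 3,955/10,650 = 37.1%.
Product A: score 730 ≥ 640; DTI 37.1% > 36% → does not qualify.
Product B: score 730 ≥ 680; DTI 37.1% ≤ 43% → qualifies.
Product C: score 730 ≥ 640; DTI 37.1% ≤ 45%; employment 10 < 18 mo → does not qualify.

Product B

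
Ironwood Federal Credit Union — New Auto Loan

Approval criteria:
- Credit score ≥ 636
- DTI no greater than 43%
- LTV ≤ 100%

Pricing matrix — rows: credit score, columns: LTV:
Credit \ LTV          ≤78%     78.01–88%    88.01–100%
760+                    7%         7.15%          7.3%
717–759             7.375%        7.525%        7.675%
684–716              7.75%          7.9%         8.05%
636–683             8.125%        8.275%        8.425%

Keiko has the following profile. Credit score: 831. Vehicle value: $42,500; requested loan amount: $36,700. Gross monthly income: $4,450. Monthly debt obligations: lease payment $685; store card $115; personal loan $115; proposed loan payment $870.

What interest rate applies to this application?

Credit score 831 ≥ 636; Total monthly debts = (685 + 115 + 115 + 870) = 1,785. DTI = 1,785/4,450 = 40.1% ≤ 43%
LTV = 36,700/42,500 = 86.4% ≤ 100%
Credit 831 → row 760+; LTV 86.4% → column 78.01–88%. Grid cell → 7.15%.

7.15%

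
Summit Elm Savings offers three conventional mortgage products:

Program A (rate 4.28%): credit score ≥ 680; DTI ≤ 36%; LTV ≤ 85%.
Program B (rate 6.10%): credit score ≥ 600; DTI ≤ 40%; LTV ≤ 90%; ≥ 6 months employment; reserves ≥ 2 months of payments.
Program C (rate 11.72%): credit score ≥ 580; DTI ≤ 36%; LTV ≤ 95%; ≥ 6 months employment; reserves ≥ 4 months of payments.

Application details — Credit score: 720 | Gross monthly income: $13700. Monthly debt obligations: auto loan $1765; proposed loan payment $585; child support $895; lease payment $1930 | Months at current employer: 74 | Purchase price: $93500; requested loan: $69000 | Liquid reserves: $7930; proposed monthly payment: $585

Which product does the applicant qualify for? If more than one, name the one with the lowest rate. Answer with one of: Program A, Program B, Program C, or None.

Total debts = (1,765 + 585 + 895 + 1,930) = 5,175; DTI = 5,175/13,700 = 37.8%.
LTV = 69,000/93,500 = 73.8%.
Reserves = 7,930/585 = 13.6 months.
Program A: score 720 ≥ 680; DTI 37.8% > 36%; LTV 73.8% ≤ 85% → does not qualify.
Program B: score 720 ≥ 600; DTI 37.8% ≤ 40%; LTV 73.8% ≤ 90%; employment 74 ≥ 6 mo; reserves 13.6 ≥ 2 mo → qualifies.
Program C: score 720 ≥ 580; DTI 37.8% > 36%; LTV 73.8% ≤ 95%; employment 74 ≥ 6 mo; reserves 13.6 ≥ 4 mo → does not qualify.

Program B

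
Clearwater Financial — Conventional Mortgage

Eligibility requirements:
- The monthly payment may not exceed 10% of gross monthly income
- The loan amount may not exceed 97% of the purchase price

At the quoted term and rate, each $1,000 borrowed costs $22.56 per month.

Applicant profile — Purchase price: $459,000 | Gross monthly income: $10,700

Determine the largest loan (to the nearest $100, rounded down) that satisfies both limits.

Payment cap: 10% × $10,700 = $1,070/month.
At $22.56 per $1,000, that supports 1,070/22.56 × 1,000 ≈ $47,429 → $47,400.
LTV cap: 97% × $459,000 = $445,230 → $445,200.
Binding constraint: payment-to-income.

$47,400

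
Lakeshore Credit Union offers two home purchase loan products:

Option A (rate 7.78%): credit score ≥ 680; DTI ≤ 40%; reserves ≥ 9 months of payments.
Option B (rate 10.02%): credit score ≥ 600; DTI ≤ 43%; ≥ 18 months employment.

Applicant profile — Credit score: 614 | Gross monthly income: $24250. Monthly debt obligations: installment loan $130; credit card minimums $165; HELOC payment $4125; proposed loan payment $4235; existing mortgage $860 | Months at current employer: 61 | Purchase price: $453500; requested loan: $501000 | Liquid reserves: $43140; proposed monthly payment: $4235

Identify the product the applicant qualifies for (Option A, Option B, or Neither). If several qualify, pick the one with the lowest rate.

Option B

Total debts = (130 + 165 + 4,125 + 4,235 + 860) = 9,515; DTI = 9,515/24,250 = 39.2%.
LTV = 501,000/453,500 = 110.5%.
Reserves = 43,140/4,235 = 10.2 months.
Option A: score 614 < 680; DTI 39.2% ≤ 40%; reserves 10.2 ≥ 9 mo → does not qualify.
Option B: score 614 ≥ 600; DTI 39.2% ≤ 43%; employment 61 ≥ 18 mo → qualifies.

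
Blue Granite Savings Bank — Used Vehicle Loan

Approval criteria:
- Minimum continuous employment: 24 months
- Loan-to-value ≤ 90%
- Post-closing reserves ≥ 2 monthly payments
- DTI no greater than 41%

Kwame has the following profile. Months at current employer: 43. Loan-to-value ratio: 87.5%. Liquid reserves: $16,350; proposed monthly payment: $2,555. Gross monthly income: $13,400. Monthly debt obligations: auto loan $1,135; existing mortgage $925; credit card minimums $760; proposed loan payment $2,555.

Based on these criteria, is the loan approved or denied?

Approved

Employment 43 ≥ 24 months
LTV 87.5% ≤ 90%
Reserves: 16,350 ÷ 2,555 = 6.4 months (meets 2-month minimum)
Total monthly debts = (1,135 + 925 + 760 + 2,555) = 5,375. Debt-to-income = 5,375/13,400 = 40.1% — meets 41% limit
All criteria satisfied.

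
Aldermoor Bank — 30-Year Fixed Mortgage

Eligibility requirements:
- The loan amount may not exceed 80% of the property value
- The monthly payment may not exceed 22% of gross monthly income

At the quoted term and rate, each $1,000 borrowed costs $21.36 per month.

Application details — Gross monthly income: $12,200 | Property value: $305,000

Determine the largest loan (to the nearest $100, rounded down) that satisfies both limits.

Payment cap: 22% × $12,200 = $2,684/month.
At $21.36 per $1,000, that supports 2,684/21.36 × 1,000 ≈ $125,655 → $125,600.
LTV cap: 80% × $305,000 = $244,000 → $244,000.
Binding constraint: payment-to-income.

$125,600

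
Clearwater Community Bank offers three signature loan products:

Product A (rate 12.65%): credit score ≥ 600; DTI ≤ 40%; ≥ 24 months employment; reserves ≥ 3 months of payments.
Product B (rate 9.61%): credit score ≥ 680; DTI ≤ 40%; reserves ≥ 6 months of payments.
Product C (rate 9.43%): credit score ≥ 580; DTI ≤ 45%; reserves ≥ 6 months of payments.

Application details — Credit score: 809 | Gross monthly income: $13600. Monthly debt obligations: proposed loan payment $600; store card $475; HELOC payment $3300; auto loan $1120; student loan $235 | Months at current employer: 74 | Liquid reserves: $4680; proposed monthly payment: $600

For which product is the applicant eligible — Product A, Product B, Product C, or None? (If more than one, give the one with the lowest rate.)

Total debts = (600 + 475 + 3,300 + 1,120 + 235) = 5,730; DTI = 5,730/13,600 = 42.1%.
Reserves = 4,680/600 = 7.8 months.
Product A: score 809 ≥ 600; DTI 42.1% > 40%; employment 74 ≥ 24 mo; reserves 7.8 ≥ 3 mo → does not qualify.
Product B: score 809 ≥ 680; DTI 42.1% > 40%; reserves 7.8 ≥ 6 mo → does not qualify.
Product C: score 809 ≥ 580; DTI 42.1% ≤ 45%; reserves 7.8 ≥ 6 mo → qualifies.

Product C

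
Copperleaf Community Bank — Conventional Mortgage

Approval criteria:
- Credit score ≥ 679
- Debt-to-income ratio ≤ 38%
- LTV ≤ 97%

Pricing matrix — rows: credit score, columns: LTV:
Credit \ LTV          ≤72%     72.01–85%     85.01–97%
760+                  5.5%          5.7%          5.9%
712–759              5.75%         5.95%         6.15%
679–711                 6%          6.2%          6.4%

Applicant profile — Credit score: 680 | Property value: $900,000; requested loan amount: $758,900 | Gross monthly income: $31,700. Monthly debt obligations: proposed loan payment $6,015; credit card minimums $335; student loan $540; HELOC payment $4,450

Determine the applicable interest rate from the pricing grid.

Credit score 680 ≥ 679; Total monthly debts = (6,015 + 335 + 540 + 4,450) = 11,340. Debt-to-income = 11,340/31,700 = 35.8% — meets 38% limit
LTV = 758,900/900,000 = 84.3% ≤ 97%
Credit 680 → row 679–711; LTV 84.3% → column 72.01–85%. Grid cell → 6.2%.

6.2%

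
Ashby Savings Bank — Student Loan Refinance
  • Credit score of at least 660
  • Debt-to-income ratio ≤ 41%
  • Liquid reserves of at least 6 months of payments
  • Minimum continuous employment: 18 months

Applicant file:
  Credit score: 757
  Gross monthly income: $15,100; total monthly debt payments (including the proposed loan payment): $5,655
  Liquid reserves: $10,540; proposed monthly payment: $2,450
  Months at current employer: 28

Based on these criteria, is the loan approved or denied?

Credit score 757 ≥ 660 (meets)
Debt-to-income = 5,655/15,100 = 37.5% — meets 41% limit
Reserves = 10,540/2,450 = 4.3 months < 6
Employment 28 ≥ 18 months
Fails on reserves.

Denied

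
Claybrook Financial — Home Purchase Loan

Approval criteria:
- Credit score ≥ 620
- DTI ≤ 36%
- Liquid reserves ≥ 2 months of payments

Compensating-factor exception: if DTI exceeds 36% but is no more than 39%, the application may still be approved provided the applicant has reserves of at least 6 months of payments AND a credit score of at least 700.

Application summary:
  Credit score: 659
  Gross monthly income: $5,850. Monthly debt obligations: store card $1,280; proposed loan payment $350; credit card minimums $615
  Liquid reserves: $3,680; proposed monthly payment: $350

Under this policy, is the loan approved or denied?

Credit score 659 ≥ 620 (meets base)
Total debts = (1,280 + 350 + 615) = 2,245. DTI = 2,245/5,850 = 38.4% > 36% — standard DTI limit exceeded.
Liquid reserves cover 3,680/350 = 10.5 months — ≥ 2 required
DTI 38.4% is within the 36%–39% exception band; checking compensating factors.
Override check — reserves: 10.5 mo (ok); score: 659 (below 700).
Override conditions not both satisfied; exception does not apply.

Denied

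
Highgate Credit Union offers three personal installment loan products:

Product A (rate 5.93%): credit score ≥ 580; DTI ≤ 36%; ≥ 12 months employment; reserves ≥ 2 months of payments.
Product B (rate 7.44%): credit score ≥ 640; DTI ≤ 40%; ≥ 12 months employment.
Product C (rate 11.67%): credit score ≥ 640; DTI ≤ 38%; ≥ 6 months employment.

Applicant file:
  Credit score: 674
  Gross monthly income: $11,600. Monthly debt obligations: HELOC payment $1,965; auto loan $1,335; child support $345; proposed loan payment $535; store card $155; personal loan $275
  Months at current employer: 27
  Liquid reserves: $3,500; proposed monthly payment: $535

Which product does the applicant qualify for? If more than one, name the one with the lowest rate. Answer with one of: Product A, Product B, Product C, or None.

Product B

Total debts = (1,965 + 1,335 + 345 + 535 + 155 + 275) = 4,610; DTI = 4,610/11,600 = 39.7%.
Reserves = 3,500/535 = 6.5 months.
Product A: score 674 ≥ 580; DTI 39.7% > 36%; employment 27 ≥ 12 mo; reserves 6.5 ≥ 2 mo → does not qualify.
Product B: score 674 ≥ 640; DTI 39.7% ≤ 40%; employment 27 ≥ 12 mo → qualifies.
Product C: score 674 ≥ 640; DTI 39.7% > 38%; employment 27 ≥ 6 mo → does not qualify.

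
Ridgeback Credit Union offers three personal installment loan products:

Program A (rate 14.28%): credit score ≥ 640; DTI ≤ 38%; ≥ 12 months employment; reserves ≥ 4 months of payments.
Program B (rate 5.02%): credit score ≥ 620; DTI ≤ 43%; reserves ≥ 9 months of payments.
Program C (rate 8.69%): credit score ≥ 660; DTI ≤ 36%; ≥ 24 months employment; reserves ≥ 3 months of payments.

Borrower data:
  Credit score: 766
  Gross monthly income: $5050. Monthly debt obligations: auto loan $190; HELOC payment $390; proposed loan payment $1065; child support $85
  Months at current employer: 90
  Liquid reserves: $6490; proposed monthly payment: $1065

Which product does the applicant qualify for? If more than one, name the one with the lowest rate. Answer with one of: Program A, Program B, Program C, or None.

Program C

Total debts = (190 + 390 + 1,065 + 85) = 1,730; DTI = 1,730/5,050 = 34.3%.
Reserves = 6,490/1,065 = 6.1 months.
Program A: score 766 ≥ 640; DTI 34.3% ≤ 38%; employment 90 ≥ 12 mo; reserves 6.1 ≥ 4 mo → qualifies.
Program B: score 766 ≥ 620; DTI 34.3% ≤ 43%; reserves 6.1 < 9 mo → does not qualify.
Program C: score 766 ≥ 660; DTI 34.3% ≤ 36%; employment 90 ≥ 24 mo; reserves 6.1 ≥ 3 mo → qualifies.
Qualifying: Program A, Program C. Lowest rate is 8.69% → Program C.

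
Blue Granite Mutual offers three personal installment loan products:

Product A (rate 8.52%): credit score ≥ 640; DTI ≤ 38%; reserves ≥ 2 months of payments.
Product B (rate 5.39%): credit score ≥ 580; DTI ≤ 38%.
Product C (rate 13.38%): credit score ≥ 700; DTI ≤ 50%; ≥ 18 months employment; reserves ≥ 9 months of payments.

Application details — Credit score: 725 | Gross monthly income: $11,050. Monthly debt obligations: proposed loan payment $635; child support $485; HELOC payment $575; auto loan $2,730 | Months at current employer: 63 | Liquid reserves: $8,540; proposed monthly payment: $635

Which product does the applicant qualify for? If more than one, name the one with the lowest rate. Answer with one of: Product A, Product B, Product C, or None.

Total debts = (635 + 485 + 575 + 2,730) = 4,425; DTI = 4,425/11,050 = 40%.
Reserves = 8,540/635 = 13.4 months.
Product A: score 725 ≥ 640; DTI 40% > 38%; reserves 13.4 ≥ 2 mo → does not qualify.
Product B: score 725 ≥ 580; DTI 40% > 38% → does not qualify.
Product C: score 725 ≥ 700; DTI 40% ≤ 50%; employment 63 ≥ 18 mo; reserves 13.4 ≥ 9 mo → qualifies.

Product C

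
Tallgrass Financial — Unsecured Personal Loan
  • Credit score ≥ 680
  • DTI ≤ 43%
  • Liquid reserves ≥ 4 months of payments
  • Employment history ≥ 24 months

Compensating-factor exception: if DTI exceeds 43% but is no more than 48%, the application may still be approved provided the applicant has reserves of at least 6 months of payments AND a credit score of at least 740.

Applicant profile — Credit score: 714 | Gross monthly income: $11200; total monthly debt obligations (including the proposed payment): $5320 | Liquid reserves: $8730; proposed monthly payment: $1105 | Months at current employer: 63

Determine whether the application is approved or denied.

Credit score 714 ≥ 680 (meets base)
DTI = 5,320/11,200 = 47.5% > 43% — standard DTI limit exceeded.
Reserves = 8,730/1,105 = 7.9 months ≥ 4
Employment 63 ≥ 24 months
47.5% falls in the override range (43%–48%), so the compensating-factor test applies.
Reserves 7.9 ≥ 6 months; credit score 714 < 740.
Override conditions not both satisfied; exception does not apply.

Denied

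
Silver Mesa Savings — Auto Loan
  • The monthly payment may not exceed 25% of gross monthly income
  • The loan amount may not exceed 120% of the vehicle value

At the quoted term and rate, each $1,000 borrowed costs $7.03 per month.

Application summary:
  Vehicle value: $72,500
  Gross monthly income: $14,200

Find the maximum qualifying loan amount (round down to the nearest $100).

$87,000

Payment cap: 25% × $14,200 = $3,550/month.
At $7.03 per $1,000, that supports 3,550/7.03 × 1,000 ≈ $504,978 → $504,900.
LTV cap: 120% × $72,500 = $87,000 → $87,000.
Binding constraint: loan-to-value.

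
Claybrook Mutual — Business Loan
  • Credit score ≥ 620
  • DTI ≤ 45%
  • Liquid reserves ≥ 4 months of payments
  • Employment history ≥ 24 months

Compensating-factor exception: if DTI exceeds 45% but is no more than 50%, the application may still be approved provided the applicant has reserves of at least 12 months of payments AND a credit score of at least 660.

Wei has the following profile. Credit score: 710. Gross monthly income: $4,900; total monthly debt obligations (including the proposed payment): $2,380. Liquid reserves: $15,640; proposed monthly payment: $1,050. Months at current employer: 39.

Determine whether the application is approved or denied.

Credit score 710 ≥ 620 (meets base)
DTI = 2,380/4,900 = 48.6% > 45% — standard DTI limit exceeded.
Liquid reserves cover 15,640/1,050 = 14.9 months — ≥ 4 required
Employment 39 ≥ 24 months
DTI 48.6% is within the 45%–50% exception band; checking compensating factors.
Reserves 14.9 ≥ 12 months; credit score 710 ≥ 660.
Both override conditions satisfied; DTI exception granted.

Approved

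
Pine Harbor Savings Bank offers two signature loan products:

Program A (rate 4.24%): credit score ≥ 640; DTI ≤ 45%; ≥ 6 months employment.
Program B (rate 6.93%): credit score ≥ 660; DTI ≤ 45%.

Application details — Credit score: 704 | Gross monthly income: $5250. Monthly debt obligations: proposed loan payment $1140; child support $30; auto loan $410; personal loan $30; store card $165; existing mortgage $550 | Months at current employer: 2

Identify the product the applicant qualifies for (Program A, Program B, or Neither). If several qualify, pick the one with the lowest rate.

Total debts = (1,140 + 30 + 410 + 30 + 165 + 550) = 2,325; DTI = 2,325/5,250 = 44.3%.
Program A: score 704 ≥ 640; DTI 44.3% ≤ 45%; employment 2 < 6 mo → does not qualify.
Program B: score 704 ≥ 660; DTI 44.3% ≤ 45% → qualifies.

Program B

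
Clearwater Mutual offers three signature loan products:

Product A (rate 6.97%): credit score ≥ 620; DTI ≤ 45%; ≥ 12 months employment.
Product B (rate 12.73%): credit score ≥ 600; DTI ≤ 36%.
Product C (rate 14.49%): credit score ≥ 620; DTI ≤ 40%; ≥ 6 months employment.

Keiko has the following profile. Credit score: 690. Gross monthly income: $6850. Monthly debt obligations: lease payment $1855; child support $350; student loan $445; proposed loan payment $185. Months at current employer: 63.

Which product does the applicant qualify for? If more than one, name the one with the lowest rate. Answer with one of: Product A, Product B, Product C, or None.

Total debts = (1,855 + 350 + 445 + 185) = 2,835; DTI = 2,835/6,850 = 41.4%.
Product A: score 690 ≥ 620; DTI 41.4% ≤ 45%; employment 63 ≥ 12 mo → qualifies.
Product B: score 690 ≥ 600; DTI 41.4% > 36% → does not qualify.
Product C: score 690 ≥ 620; DTI 41.4% > 40%; employment 63 ≥ 6 mo → does not qualify.

Product A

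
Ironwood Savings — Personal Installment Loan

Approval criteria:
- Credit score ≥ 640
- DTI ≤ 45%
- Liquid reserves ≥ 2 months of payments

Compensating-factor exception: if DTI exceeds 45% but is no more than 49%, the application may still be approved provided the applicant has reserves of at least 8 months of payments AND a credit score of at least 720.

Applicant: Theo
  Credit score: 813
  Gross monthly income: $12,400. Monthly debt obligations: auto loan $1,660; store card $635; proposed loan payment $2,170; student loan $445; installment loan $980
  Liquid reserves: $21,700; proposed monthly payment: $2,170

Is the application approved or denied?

Approved

Credit score 813 ≥ 640 (meets base)
Total debts = (1,660 + 635 + 2,170 + 445 + 980) = 5,890. DTI: 5,890 ÷ 12,400 = 47.5%, over the 45% base limit.
Liquid reserves cover 21,700/2,170 = 10.0 months — ≥ 2 required
DTI 47.5% is within the 45%–49% exception band; checking compensating factors.
Override check — reserves: 10.0 mo (ok); score: 813 (ok).
Both override conditions satisfied; DTI exception granted.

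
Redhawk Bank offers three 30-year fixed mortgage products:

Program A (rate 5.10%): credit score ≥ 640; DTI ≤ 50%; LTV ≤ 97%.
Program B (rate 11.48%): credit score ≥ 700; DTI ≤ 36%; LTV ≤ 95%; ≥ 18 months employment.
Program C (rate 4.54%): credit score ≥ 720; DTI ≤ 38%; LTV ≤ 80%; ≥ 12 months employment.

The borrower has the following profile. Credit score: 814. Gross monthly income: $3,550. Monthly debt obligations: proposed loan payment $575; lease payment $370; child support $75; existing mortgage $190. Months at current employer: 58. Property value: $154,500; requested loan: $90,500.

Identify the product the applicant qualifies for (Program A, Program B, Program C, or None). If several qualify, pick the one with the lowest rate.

Total debts = (575 + 370 + 75 + 190) = 1,210; DTI = 1,210/3,550 = 34.1%.
LTV = 90,500/154,500 = 58.6%.
Program A: score 814 ≥ 640; DTI 34.1% ≤ 50%; LTV 58.6% ≤ 97% → qualifies.
Program B: score 814 ≥ 700; DTI 34.1% ≤ 36%; LTV 58.6% ≤ 95%; employment 58 ≥ 18 mo → qualifies.
Program C: score 814 ≥ 720; DTI 34.1% ≤ 38%; LTV 58.6% ≤ 80%; employment 58 ≥ 12 mo → qualifies.
Qualifying: Program A, Program B, Program C. Lowest rate is 4.54% → Program C.

Program C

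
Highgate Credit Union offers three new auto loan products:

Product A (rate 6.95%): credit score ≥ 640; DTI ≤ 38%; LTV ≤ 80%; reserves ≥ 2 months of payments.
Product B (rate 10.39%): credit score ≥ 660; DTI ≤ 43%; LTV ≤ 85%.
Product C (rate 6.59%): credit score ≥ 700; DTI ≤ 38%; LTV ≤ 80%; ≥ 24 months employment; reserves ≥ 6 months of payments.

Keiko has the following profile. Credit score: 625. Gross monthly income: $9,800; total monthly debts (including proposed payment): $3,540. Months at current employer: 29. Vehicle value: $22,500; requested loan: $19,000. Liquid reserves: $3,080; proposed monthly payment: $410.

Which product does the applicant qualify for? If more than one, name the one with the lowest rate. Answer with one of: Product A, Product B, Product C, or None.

None

DTI = 3,540/9,800 = 36.1%.
LTV = 19,000/22,500 = 84.4%.
Reserves = 3,080/410 = 7.5 months.
Product A: score 625 < 640; DTI 36.1% ≤ 38%; LTV 84.4% > 80%; reserves 7.5 ≥ 2 mo → does not qualify.
Product B: score 625 < 660; DTI 36.1% ≤ 43%; LTV 84.4% ≤ 85% → does not qualify.
Product C: score 625 < 700; DTI 36.1% ≤ 38%; LTV 84.4% > 80%; employment 29 ≥ 24 mo; reserves 7.5 ≥ 6 mo → does not qualify.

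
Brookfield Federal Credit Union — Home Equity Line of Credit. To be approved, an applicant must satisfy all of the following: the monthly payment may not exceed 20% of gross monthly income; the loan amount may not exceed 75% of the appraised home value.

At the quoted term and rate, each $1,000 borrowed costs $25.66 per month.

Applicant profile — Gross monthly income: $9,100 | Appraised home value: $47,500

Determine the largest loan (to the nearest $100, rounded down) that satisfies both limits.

$35,600

Payment cap: 20% × $9,100 = $1,820/month.
At $25.66 per $1,000, that supports 1,820/25.66 × 1,000 ≈ $70,927 → $70,900.
LTV cap: 75% × $47,500 = $35,625 → $35,600.
Binding constraint: loan-to-value.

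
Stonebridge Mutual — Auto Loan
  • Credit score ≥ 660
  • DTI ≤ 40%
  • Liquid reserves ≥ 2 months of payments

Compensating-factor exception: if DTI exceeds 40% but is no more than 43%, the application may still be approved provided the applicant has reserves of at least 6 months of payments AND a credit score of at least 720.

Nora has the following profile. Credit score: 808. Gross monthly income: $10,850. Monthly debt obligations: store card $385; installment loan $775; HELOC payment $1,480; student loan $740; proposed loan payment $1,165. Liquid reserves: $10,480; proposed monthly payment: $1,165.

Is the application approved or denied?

Approved

Credit score 808 ≥ 660 (meets base)
Total debts = (385 + 775 + 1,480 + 740 + 1,165) = 4,545. DTI = 4,545/10,850 = 41.9% > 40% — standard DTI limit exceeded.
Reserves = 10,480/1,165 = 9.0 months ≥ 2
41.9% falls in the override range (40%–43%), so the compensating-factor test applies.
Reserves 9.0 ≥ 6 months; credit score 808 ≥ 720.
Both compensating conditions met → exception applies.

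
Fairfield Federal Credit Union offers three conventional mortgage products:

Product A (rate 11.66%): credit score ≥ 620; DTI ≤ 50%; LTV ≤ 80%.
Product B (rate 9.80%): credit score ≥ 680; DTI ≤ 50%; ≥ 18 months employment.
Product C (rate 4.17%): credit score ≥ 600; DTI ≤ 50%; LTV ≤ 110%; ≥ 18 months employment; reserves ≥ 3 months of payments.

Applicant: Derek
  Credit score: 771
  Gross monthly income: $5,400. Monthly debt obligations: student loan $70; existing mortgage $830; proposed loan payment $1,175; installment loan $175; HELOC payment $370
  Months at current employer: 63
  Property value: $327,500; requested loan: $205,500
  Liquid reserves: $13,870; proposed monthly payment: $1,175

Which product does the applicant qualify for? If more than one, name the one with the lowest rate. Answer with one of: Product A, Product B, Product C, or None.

Product C

Total debts = (70 + 830 + 1,175 + 175 + 370) = 2,620; DTI = 2,620/5,400 = 48.5%.
LTV = 205,500/327,500 = 62.7%.
Reserves = 13,870/1,175 = 11.8 months.
Product A: score 771 ≥ 620; DTI 48.5% ≤ 50%; LTV 62.7% ≤ 80% → qualifies.
Product B: score 771 ≥ 680; DTI 48.5% ≤ 50%; employment 63 ≥ 18 mo → qualifies.
Product C: score 771 ≥ 600; DTI 48.5% ≤ 50%; LTV 62.7% ≤ 110%; employment 63 ≥ 18 mo; reserves 11.8 ≥ 3 mo → qualifies.
Qualifying: Product A, Product B, Product C. Lowest rate is 4.17% → Product C.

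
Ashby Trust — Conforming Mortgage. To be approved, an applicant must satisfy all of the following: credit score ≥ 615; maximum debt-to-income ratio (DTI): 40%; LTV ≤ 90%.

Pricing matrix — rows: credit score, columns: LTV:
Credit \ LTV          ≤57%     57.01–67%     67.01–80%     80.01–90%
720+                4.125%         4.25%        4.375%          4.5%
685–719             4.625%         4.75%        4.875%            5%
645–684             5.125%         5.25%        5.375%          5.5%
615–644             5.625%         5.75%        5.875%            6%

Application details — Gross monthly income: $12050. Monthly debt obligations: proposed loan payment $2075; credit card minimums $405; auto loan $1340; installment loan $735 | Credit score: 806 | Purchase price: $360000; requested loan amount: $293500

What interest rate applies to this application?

Credit score 806 ≥ 615; Total monthly debts = (2,075 + 405 + 1,340 + 735) = 4,555. DTI = 4,555/12,050 = 37.8% ≤ 40%
Loan-to-value = 293,500/360,000 = 81.5% — pass (90% max)
Row: 806 falls in 720+. Column: 81.5% falls in 80.01–90%. Rate = 4.5%.

4.5%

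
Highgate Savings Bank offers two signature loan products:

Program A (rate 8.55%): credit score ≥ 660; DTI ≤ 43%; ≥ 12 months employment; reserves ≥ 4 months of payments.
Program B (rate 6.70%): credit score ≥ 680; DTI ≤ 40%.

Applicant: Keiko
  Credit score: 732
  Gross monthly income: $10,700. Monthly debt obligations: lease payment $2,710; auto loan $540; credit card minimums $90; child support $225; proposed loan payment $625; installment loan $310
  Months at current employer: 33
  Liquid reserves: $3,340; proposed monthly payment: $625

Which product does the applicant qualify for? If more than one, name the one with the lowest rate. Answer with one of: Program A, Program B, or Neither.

Program A

Total debts = (2,710 + 540 + 90 + 225 + 625 + 310) = 4,500; DTI = 4,500/10,700 = 42.1%.
Reserves = 3,340/625 = 5.3 months.
Program A: score 732 ≥ 660; DTI 42.1% ≤ 43%; employment 33 ≥ 12 mo; reserves 5.3 ≥ 4 mo → qualifies.
Program B: score 732 ≥ 680; DTI 42.1% > 40% → does not qualify.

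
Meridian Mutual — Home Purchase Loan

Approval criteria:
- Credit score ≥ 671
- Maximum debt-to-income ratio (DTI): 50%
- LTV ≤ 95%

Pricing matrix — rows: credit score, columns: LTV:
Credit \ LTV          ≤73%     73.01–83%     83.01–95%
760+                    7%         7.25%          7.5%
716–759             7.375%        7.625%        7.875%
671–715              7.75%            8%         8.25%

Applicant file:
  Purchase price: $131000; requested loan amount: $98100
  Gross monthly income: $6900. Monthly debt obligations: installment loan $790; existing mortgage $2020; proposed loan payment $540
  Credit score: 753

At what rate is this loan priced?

Credit score 753 ≥ 671; Total monthly debts = (790 + 2,020 + 540) = 3,350. DTI: 3,350 ÷ 6,900 = 48.6%, within the 50% cap
LTV: 98,100 ÷ 131,000 = 74.9%, within 95% cap
Credit 753 → row 716–759; LTV 74.9% → column 73.01–83%. Grid cell → 7.625%.

7.625%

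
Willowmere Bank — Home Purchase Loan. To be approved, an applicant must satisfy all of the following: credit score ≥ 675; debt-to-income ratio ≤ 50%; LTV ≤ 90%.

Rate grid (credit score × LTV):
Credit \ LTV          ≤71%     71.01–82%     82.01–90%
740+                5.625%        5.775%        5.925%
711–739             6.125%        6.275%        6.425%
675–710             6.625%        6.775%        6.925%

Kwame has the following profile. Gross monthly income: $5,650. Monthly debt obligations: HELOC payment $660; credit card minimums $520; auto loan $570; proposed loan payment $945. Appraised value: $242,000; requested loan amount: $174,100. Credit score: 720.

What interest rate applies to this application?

Credit score 720 ≥ 675; Total monthly debts = (660 + 520 + 570 + 945) = 2,695. Debt-to-income = 2,695/5,650 = 47.7% — meets 50% limit
Loan-to-value = 174,100/242,000 = 71.9% — pass (90% max)
Credit 720 → row 711–739; LTV 71.9% → column 71.01–82%. Grid cell → 6.275%.

6.275%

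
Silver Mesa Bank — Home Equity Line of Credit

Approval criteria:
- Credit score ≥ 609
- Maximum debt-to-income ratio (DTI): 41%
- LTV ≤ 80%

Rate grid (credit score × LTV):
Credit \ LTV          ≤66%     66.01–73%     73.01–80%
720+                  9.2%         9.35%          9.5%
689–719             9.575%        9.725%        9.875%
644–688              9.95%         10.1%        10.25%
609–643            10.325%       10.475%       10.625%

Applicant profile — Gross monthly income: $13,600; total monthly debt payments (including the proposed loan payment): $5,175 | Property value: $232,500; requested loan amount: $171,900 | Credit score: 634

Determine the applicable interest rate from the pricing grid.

10.625%

Credit score 634 ≥ 609; Debt-to-income = 5,175/13,600 = 38.1% — meets 41% limit
LTV: 171,900 ÷ 232,500 = 73.9%, within 80% cap
Row: 634 falls in 609–643. Column: 73.9% falls in 73.01–80%. Rate = 10.625%.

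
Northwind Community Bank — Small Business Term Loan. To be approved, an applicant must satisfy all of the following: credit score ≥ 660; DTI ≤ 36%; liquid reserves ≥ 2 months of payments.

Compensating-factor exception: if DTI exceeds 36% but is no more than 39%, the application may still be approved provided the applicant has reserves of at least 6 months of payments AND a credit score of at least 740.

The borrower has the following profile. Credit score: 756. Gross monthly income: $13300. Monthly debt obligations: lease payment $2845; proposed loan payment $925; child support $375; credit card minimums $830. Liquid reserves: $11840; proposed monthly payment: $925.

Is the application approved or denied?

Credit score 756 ≥ 660 (meets base)
Total debts = (2,845 + 925 + 375 + 830) = 4,975. DTI = 4,975/13,300 = 37.4% > 36% — standard DTI limit exceeded.
Liquid reserves cover 11,840/925 = 12.8 months — ≥ 2 required
37.4% falls in the override range (36%–39%), so the compensating-factor test applies.
Reserves 12.8 ≥ 6 months; credit score 756 ≥ 740.
Both compensating conditions met → exception applies.

Approved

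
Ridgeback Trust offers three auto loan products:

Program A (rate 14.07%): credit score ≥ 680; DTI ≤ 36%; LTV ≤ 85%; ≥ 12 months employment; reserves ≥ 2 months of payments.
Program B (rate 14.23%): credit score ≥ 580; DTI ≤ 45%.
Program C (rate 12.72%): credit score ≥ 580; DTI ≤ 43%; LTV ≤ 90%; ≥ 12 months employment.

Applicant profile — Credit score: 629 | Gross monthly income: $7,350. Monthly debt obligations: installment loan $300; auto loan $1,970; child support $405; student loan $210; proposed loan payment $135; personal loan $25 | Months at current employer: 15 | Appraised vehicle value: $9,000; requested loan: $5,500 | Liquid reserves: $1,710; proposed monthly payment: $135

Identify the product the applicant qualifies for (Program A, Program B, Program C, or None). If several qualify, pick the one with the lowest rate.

Total debts = (300 + 1,970 + 405 + 210 + 135 + 25) = 3,045; DTI = 3,045/7,350 = 41.4%.
LTV = 5,500/9,000 = 61.1%.
Reserves = 1,710/135 = 12.7 months.
Program A: score 629 < 680; DTI 41.4% > 36%; LTV 61.1% ≤ 85%; employment 15 ≥ 12 mo; reserves 12.7 ≥ 2 mo → does not qualify.
Program B: score 629 ≥ 580; DTI 41.4% ≤ 45% → qualifies.
Program C: score 629 ≥ 580; DTI 41.4% ≤ 43%; LTV 61.1% ≤ 90%; employment 15 ≥ 12 mo → qualifies.
Qualifying: Program B, Program C. Lowest rate is 12.72% → Program C.

Program C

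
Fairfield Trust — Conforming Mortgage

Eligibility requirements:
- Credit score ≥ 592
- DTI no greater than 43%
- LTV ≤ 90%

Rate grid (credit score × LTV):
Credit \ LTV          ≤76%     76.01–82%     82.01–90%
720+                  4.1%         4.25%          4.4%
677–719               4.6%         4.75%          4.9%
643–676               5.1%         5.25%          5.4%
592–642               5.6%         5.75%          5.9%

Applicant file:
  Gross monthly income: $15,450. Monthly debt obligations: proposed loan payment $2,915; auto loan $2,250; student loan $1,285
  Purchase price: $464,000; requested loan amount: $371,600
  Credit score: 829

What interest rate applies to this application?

Credit score 829 ≥ 592; Total monthly debts = (2,915 + 2,250 + 1,285) = 6,450. DTI = 6,450/15,450 = 41.7% ≤ 43%
LTV: 371,600 ÷ 464,000 = 80.1%, within 90% cap
Score 829 is in the 720+ band; LTV 80.1% is in the 76.01–82% band → 4.25%.

4.25%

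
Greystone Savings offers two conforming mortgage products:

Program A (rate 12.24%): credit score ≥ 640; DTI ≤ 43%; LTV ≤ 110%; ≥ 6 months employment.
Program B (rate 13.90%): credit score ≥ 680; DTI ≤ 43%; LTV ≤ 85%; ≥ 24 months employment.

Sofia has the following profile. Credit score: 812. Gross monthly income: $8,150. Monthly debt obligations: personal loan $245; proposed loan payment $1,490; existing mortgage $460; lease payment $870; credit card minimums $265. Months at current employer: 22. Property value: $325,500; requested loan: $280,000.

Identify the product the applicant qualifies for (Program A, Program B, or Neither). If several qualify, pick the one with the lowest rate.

Program A

Total debts = (245 + 1,490 + 460 + 870 + 265) = 3,330; DTI = 3,330/8,150 = 40.9%.
LTV = 280,000/325,500 = 86%.
Program A: score 812 ≥ 640; DTI 40.9% ≤ 43%; LTV 86% ≤ 110%; employment 22 ≥ 6 mo → qualifies.
Program B: score 812 ≥ 680; DTI 40.9% ≤ 43%; LTV 86% > 85%; employment 22 < 24 mo → does not qualify.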